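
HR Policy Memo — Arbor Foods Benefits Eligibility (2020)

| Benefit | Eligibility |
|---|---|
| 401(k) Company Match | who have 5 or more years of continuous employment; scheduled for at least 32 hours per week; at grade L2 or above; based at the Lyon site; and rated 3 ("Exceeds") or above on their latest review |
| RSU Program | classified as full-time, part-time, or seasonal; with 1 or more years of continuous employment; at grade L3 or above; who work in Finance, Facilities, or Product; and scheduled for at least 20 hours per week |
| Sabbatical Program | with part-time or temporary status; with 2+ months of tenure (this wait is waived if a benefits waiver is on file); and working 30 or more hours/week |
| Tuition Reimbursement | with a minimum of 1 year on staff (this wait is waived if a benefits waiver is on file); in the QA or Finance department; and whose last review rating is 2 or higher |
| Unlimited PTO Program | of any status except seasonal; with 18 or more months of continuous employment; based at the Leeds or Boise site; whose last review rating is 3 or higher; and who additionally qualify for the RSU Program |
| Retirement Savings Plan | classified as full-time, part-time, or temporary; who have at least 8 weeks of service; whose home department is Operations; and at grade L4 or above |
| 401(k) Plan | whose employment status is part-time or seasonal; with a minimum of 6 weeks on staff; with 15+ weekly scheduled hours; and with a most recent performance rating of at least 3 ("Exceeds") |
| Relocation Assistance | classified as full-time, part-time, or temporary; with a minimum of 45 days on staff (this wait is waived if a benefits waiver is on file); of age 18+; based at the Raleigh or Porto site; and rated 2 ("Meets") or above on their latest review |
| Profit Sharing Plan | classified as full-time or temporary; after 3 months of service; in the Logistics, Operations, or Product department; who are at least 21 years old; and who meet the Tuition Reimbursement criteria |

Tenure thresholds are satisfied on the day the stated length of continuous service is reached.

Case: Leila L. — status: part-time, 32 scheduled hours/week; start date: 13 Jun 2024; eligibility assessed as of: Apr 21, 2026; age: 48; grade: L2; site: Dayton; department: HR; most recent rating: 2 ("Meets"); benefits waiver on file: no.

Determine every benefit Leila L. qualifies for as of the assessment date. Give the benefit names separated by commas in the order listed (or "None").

Service from 13 Jun 2024 to Apr 21, 2026: 677 days.
401(k) Company Match — service 677 days < 5 years (≈1825 days) ✗ → not eligible.
RSU Program — status part-time ✓; service 677 days ≥ 1 year (≈365 days) ✓; grade L2 < L3 ✗ → not eligible.
Sabbatical Program — status part-time ✓; no waiver, service 677 days ≥ 2 months (≈60 days) ✓; 32 hrs/wk ≥ 30 ✓ → eligible.
Tuition Reimbursement — no waiver, service 677 days ≥ 1 year (≈365 days) ✓; dept HR ✗ → not eligible.
Unlimited PTO Program — status part-time ✓ (not excluded); service 677 days ≥ 18 months (≈540 days) ✓; site Dayton ✗ (not Leeds or Boise) → not eligible.
Retirement Savings Plan — status part-time ✓; service 677 days ≥ 8 weeks (≈56 days) ✓; dept HR ✗ → not eligible.
401(k) Plan — status part-time ✓; service 677 days ≥ 6 weeks (≈42 days) ✓; 32 hrs/wk ≥ 15 ✓; rating 2 < 3 ✗ → not eligible.
Relocation Assistance — status part-time ✓; no waiver, service 677 days ≥ 45 days ✓; age 48 ≥ 18 ✓; site Dayton ✗ (not Raleigh or Porto) → not eligible.
Profit Sharing Plan — status part-time ✗ (requires full-time or temporary) → not eligible.

Sabbatical Program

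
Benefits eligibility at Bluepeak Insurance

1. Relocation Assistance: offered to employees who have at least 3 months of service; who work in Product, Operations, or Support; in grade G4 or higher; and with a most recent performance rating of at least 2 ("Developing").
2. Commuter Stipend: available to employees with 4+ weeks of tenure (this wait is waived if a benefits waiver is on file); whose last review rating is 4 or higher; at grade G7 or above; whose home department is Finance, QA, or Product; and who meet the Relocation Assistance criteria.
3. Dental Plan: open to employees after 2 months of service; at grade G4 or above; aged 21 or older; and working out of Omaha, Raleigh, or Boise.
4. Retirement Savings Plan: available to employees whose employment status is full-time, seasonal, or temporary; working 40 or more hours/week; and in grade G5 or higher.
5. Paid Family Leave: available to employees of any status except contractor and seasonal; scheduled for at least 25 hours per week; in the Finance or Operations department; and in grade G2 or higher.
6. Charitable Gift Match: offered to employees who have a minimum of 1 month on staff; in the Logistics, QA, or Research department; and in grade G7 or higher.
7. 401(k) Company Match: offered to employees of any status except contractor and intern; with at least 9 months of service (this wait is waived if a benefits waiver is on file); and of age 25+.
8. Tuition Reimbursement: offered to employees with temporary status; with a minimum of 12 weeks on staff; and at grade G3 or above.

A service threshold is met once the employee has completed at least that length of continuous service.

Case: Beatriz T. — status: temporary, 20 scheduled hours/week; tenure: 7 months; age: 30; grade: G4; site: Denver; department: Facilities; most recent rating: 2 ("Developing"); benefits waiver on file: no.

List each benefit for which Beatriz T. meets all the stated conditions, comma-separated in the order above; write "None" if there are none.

Tuition Reimbursement

Relocation Assistance — service 7 months ≥ 3 months ✓; dept Facilities ✗ → not eligible.
Commuter Stipend — no waiver, service 7 months ≥ 4 weeks (≈28 days) ✓; rating 2 < 4 ✗ → not eligible.
Dental Plan — service 7 months ≥ 2 months ✓; grade G4 ≥ G4 ✓; age 30 ≥ 21 ✓; site Denver ✗ (not Omaha, Raleigh, or Boise) → not eligible.
Retirement Savings Plan — status temporary ✓; 20 hrs/wk < 40 ✗ → not eligible.
Paid Family Leave — status temporary ✓ (not excluded); 20 hrs/wk < 25 ✗ → not eligible.
Charitable Gift Match — service 7 months ≥ 1 month ✓; dept Facilities ✗ → not eligible.
401(k) Company Match — status temporary ✓ (not excluded); no waiver, service 7 months < 9 months ✗ → not eligible.
Tuition Reimbursement — status temporary ✓; service 7 months ≥ 12 weeks (≈84 days) ✓; grade G4 ≥ G3 ✓ → eligible.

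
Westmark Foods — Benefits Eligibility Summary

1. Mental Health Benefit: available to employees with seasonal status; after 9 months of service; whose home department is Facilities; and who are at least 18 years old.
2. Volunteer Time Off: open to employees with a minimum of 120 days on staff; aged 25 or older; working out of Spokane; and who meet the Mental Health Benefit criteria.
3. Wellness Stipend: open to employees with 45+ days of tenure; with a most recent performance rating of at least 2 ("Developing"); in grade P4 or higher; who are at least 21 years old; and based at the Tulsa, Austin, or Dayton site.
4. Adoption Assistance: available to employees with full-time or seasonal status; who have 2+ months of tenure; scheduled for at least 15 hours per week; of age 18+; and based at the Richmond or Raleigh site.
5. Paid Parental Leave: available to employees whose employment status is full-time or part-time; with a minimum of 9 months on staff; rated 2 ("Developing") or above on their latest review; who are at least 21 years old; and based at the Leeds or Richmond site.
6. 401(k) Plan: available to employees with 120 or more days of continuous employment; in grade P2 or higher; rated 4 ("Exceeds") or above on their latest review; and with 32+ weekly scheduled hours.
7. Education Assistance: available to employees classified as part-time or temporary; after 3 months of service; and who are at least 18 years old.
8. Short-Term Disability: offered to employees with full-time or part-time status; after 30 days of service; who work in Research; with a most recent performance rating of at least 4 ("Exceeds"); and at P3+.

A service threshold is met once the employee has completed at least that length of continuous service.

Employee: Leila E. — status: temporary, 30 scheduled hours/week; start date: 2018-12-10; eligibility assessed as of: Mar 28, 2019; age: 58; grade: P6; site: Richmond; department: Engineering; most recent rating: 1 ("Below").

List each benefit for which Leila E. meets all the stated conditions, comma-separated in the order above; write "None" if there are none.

Education Assistance

Service from 2018-12-10 to Mar 28, 2019: 108 days.
Mental Health Benefit — status temporary ✗ (requires seasonal) → not eligible.
Volunteer Time Off — service 108 days < 120 days ✗ → not eligible.
Wellness Stipend — service 108 days ≥ 45 days ✓; rating 1 < 2 ✗ → not eligible.
Adoption Assistance — status temporary ✗ (requires full-time or seasonal) → not eligible.
Paid Parental Leave — status temporary ✗ (requires full-time or part-time) → not eligible.
401(k) Plan — service 108 days < 120 days ✗ → not eligible.
Education Assistance — status temporary ✓; service 108 days ≥ 3 months (≈90 days) ✓; age 58 ≥ 18 ✓ → eligible.
Short-Term Disability — status temporary ✗ (requires full-time or part-time) → not eligible.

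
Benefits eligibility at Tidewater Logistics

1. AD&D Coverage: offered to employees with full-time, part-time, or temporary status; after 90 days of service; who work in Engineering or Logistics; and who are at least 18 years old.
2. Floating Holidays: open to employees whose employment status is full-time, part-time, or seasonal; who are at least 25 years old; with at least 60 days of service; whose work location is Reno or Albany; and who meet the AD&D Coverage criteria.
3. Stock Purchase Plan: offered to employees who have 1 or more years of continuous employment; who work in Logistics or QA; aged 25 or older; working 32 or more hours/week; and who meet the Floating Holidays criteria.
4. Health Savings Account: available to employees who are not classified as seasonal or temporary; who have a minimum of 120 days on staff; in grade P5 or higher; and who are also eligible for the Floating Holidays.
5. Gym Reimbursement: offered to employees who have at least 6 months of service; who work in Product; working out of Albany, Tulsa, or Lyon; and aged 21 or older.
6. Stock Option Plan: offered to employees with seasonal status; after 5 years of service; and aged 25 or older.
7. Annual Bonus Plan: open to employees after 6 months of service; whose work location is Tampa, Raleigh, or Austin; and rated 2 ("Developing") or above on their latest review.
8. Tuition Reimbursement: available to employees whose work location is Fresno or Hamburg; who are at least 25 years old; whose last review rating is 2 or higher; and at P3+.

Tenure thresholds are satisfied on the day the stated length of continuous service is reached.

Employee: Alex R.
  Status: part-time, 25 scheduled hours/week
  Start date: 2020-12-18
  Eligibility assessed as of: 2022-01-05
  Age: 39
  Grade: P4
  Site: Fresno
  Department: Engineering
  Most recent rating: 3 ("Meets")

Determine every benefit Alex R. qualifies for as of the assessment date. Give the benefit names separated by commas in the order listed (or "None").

Service from 2020-12-18 to 2022-01-05: 383 days.
AD&D Coverage — status part-time ✓; service 383 days ≥ 90 days ✓; dept Engineering ✓; age 39 ≥ 18 ✓ → eligible.
Floating Holidays — status part-time ✓; age 39 ≥ 25 ✓; service 383 days ≥ 60 days ✓; site Fresno ✗ (not Reno or Albany) → not eligible.
Stock Purchase Plan — service 383 days ≥ 1 year (≈365 days) ✓; dept Engineering ✗ → not eligible.
Health Savings Account — status part-time ✓ (not excluded); service 383 days ≥ 120 days ✓; grade P4 < P5 ✗ → not eligible.
Gym Reimbursement — service 383 days ≥ 6 months (≈180 days) ✓; dept Engineering ✗ → not eligible.
Stock Option Plan — status part-time ✗ (requires seasonal) → not eligible.
Annual Bonus Plan — service 383 days ≥ 6 months (≈180 days) ✓; site Fresno ✗ (not Tampa, Raleigh, or Austin) → not eligible.
Tuition Reimbursement — site Fresno ✓; age 39 ≥ 25 ✓; rating 3 ≥ 2 ✓; grade P4 ≥ P3 ✓ → eligible.

AD&D Coverage, Tuition Reimbursement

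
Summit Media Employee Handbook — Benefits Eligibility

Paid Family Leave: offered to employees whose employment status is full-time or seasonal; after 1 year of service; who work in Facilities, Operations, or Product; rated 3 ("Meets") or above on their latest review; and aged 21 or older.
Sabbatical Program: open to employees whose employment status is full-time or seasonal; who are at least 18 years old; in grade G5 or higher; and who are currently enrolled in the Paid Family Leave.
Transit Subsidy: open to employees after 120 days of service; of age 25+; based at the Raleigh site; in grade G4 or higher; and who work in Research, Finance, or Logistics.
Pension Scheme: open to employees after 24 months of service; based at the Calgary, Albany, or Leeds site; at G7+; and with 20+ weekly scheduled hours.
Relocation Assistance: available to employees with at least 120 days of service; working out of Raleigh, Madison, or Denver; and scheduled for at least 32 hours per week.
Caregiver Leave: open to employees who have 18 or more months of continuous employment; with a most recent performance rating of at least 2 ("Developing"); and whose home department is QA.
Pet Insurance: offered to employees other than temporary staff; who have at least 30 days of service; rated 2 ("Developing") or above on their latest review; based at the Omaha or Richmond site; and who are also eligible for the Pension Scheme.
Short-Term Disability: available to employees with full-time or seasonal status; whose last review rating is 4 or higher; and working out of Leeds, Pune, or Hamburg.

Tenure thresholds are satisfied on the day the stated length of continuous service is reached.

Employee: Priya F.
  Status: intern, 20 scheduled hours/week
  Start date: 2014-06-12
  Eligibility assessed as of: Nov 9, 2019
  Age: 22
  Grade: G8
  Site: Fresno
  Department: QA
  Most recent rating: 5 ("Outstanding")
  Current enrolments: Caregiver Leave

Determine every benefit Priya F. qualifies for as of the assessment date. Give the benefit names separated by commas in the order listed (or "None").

Caregiver Leave

Service from 2014-06-12 to Nov 9, 2019: 1976 days.
Paid Family Leave — status intern ✗ (requires full-time or seasonal) → not eligible.
Sabbatical Program — status intern ✗ (requires full-time or seasonal) → not eligible.
Transit Subsidy — service 1976 days ≥ 120 days ✓; age 22 < 25 ✗ → not eligible.
Pension Scheme — service 1976 days ≥ 24 months (≈720 days) ✓; site Fresno ✗ (not Calgary, Albany, or Leeds) → not eligible.
Relocation Assistance — service 1976 days ≥ 120 days ✓; site Fresno ✗ (not Raleigh, Madison, or Denver) → not eligible.
Caregiver Leave — service 1976 days ≥ 18 months (≈540 days) ✓; rating 5 ≥ 2 ✓; dept QA ✓ → eligible.
Pet Insurance — status intern ✓ (not excluded); service 1976 days ≥ 30 days ✓; rating 5 ≥ 2 ✓; site Fresno ✗ (not Omaha or Richmond) → not eligible.
Short-Term Disability — status intern ✗ (requires full-time or seasonal) → not eligible.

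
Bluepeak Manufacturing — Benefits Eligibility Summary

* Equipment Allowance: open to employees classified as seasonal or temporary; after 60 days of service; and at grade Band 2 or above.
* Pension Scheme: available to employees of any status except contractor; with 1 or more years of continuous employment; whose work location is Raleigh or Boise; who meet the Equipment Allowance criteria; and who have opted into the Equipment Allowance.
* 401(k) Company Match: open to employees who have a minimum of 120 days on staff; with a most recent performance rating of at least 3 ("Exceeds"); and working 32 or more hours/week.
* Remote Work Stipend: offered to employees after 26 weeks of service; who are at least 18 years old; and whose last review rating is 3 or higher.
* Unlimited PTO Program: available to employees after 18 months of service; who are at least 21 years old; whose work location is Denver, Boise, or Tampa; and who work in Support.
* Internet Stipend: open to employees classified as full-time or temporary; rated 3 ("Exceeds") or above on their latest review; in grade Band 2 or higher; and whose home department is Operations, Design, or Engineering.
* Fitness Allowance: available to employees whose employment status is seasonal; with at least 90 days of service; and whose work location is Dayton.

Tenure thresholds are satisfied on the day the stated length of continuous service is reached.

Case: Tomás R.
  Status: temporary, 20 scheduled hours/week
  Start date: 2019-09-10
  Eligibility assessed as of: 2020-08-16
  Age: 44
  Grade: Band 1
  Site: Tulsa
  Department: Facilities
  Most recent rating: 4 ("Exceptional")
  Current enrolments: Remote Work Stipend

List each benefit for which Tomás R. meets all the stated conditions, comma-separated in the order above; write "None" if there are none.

Remote Work Stipend

Service from 2019-09-10 to 2020-08-16: 341 days.
Equipment Allowance — status temporary ✓; service 341 days ≥ 60 days ✓; grade Band 1 < Band 2 ✗ → not eligible.
Pension Scheme — status temporary ✓ (not excluded); service 341 days < 1 year (≈365 days) ✗ → not eligible.
401(k) Company Match — service 341 days ≥ 120 days ✓; rating 4 ≥ 3 ✓; 20 hrs/wk < 32 ✗ → not eligible.
Remote Work Stipend — service 341 days ≥ 26 weeks (≈182 days) ✓; age 44 ≥ 18 ✓; rating 4 ≥ 3 ✓ → eligible.
Unlimited PTO Program — service 341 days < 18 months (≈540 days) ✗ → not eligible.
Internet Stipend — status temporary ✓; rating 4 ≥ 3 ✓; grade Band 1 < Band 2 ✗ → not eligible.
Fitness Allowance — status temporary ✗ (requires seasonal) → not eligible.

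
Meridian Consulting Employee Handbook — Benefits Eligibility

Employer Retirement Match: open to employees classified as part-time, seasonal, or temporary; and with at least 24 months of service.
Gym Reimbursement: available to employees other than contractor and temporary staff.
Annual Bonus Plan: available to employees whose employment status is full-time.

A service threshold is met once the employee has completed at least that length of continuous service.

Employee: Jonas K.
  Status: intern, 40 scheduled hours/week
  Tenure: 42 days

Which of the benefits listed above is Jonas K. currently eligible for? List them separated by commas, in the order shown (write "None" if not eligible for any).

Gym Reimbursement

Employer Retirement Match — status intern ✗ (requires part-time, seasonal, or temporary) → not eligible.
Gym Reimbursement — status intern ✓ (not excluded) → eligible.
Annual Bonus Plan — status intern ✗ (requires full-time) → not eligible.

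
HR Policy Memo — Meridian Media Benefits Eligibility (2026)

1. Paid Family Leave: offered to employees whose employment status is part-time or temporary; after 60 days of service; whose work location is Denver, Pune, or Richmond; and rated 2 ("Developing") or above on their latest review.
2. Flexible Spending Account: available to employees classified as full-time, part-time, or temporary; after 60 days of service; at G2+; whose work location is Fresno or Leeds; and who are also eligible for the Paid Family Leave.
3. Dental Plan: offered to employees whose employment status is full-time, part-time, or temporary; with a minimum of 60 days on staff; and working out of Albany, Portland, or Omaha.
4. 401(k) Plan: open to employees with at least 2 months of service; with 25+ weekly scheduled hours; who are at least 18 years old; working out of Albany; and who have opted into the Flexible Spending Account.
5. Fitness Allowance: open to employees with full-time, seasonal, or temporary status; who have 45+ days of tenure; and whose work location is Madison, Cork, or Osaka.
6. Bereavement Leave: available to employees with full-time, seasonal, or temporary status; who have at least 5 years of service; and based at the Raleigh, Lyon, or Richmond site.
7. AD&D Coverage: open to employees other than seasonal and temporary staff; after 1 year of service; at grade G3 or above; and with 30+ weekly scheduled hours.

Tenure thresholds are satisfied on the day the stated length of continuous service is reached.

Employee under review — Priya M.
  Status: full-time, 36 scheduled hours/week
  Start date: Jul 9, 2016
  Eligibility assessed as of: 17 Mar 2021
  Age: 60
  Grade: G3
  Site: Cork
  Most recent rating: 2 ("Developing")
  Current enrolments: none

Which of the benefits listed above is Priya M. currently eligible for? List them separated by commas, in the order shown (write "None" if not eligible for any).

Service from Jul 9, 2016 to 17 Mar 2021: 1712 days.
Paid Family Leave — status full-time ✗ (requires part-time or temporary) → not eligible.
Flexible Spending Account — status full-time ✓; service 1712 days ≥ 60 days ✓; grade G3 ≥ G2 ✓; site Cork ✗ (not Fresno or Leeds) → not eligible.
Dental Plan — status full-time ✓; service 1712 days ≥ 60 days ✓; site Cork ✗ (not Albany, Portland, or Omaha) → not eligible.
401(k) Plan — service 1712 days ≥ 2 months (≈60 days) ✓; 36 hrs/wk ≥ 25 ✓; age 60 ≥ 18 ✓; site Cork ✗ (not Albany) → not eligible.
Fitness Allowance — status full-time ✓; service 1712 days ≥ 45 days ✓; site Cork ✓ → eligible.
Bereavement Leave — status full-time ✓; service 1712 days < 5 years (≈1825 days) ✗ → not eligible.
AD&D Coverage — status full-time ✓ (not excluded); service 1712 days ≥ 1 year (≈365 days) ✓; grade G3 ≥ G3 ✓; 36 hrs/wk ≥ 30 ✓ → eligible.

Fitness Allowance, AD&D Coverage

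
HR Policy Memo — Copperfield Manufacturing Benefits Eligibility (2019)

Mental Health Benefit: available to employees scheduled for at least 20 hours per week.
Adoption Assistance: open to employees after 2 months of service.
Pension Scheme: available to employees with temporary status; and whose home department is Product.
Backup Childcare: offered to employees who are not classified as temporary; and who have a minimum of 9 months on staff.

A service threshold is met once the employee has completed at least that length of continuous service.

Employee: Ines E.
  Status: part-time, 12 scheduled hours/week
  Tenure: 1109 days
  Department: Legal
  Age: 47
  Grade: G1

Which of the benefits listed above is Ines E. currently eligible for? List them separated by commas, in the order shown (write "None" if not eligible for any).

Adoption Assistance, Backup Childcare

Mental Health Benefit — 12 hrs/wk < 20 ✗ → not eligible.
Adoption Assistance — service 1109 days ≥ 2 months (≈60 days) ✓ → eligible.
Pension Scheme — status part-time ✗ (requires temporary) → not eligible.
Backup Childcare — status part-time ✓ (not excluded); service 1109 days ≥ 9 months (≈270 days) ✓ → eligible.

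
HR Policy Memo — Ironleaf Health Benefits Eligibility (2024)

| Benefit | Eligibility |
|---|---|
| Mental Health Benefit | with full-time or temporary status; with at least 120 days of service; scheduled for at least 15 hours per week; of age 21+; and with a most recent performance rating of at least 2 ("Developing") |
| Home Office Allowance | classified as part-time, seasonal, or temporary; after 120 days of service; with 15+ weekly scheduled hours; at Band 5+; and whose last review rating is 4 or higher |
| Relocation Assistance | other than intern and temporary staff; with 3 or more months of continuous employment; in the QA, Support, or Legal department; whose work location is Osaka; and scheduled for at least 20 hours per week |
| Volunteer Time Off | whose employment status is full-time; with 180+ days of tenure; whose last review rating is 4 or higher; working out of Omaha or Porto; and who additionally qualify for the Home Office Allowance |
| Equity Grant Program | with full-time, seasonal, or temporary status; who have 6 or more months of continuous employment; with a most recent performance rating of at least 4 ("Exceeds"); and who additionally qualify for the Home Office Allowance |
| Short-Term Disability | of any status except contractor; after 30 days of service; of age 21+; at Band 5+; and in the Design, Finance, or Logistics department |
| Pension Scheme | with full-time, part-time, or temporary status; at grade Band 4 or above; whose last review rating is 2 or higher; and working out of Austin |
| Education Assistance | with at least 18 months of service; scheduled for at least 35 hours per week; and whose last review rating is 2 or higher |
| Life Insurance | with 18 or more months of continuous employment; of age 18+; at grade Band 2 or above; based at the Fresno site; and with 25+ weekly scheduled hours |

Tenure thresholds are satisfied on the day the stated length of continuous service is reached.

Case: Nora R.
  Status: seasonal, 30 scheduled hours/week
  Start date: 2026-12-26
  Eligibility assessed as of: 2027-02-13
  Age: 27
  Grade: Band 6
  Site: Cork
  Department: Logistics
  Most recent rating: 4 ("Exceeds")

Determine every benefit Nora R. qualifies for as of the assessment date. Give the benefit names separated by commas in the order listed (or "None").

Short-Term Disability

Service from 2026-12-26 to 2027-02-13: 49 days.
Mental Health Benefit — status seasonal ✗ (requires full-time or temporary) → not eligible.
Home Office Allowance — status seasonal ✓; service 49 days < 120 days ✗ → not eligible.
Relocation Assistance — status seasonal ✓ (not excluded); service 49 days < 3 months (≈90 days) ✗ → not eligible.
Volunteer Time Off — status seasonal ✗ (requires full-time) → not eligible.
Equity Grant Program — status seasonal ✓; service 49 days < 6 months (≈180 days) ✗ → not eligible.
Short-Term Disability — status seasonal ✓ (not excluded); service 49 days ≥ 30 days ✓; age 27 ≥ 21 ✓; grade Band 6 ≥ Band 5 ✓; dept Logistics ✓ → eligible.
Pension Scheme — status seasonal ✗ (requires full-time, part-time, or temporary) → not eligible.
Education Assistance — service 49 days < 18 months (≈540 days) ✗ → not eligible.
Life Insurance — service 49 days < 18 months (≈540 days) ✗ → not eligible.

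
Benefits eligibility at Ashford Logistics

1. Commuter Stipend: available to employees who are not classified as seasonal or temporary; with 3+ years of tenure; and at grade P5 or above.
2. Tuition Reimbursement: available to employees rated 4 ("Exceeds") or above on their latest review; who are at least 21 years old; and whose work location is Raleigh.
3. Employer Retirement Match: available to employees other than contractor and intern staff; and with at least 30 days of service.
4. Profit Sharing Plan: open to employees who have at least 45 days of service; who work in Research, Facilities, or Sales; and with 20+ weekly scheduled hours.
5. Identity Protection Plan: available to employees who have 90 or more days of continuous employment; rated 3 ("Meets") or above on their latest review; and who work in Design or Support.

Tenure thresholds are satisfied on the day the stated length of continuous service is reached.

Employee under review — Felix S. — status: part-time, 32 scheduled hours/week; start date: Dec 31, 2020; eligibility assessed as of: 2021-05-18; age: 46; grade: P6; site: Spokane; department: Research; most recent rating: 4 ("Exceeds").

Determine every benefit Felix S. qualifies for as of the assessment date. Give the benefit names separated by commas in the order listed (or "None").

Service from Dec 31, 2020 to 2021-05-18: 138 days.
Commuter Stipend — status part-time ✓ (not excluded); service 138 days < 3 years (≈1095 days) ✗ → not eligible.
Tuition Reimbursement — rating 4 ≥ 4 ✓; age 46 ≥ 21 ✓; site Spokane ✗ (not Raleigh) → not eligible.
Employer Retirement Match — status part-time ✓ (not excluded); service 138 days ≥ 30 days ✓ → eligible.
Profit Sharing Plan — service 138 days ≥ 45 days ✓; dept Research ✓; 32 hrs/wk ≥ 20 ✓ → eligible.
Identity Protection Plan — service 138 days ≥ 90 days ✓; rating 4 ≥ 3 ✓; dept Research ✗ → not eligible.

Employer Retirement Match, Profit Sharing Plan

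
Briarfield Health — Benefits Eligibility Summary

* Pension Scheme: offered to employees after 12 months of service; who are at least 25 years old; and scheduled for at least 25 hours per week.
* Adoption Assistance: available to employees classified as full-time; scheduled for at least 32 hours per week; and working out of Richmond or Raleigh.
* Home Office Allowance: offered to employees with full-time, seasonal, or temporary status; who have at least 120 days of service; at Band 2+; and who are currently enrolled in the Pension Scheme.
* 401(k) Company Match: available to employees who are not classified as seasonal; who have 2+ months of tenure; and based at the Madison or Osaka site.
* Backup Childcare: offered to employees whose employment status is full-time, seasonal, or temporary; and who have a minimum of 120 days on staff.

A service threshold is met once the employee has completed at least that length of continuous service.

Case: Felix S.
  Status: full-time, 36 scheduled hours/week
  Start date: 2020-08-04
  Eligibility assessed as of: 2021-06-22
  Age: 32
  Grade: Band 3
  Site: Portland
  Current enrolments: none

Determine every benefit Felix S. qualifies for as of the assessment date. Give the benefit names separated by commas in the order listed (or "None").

Backup Childcare

Service from 2020-08-04 to 2021-06-22: 322 days.
Pension Scheme — service 322 days < 12 months (≈360 days) ✗ → not eligible.
Adoption Assistance — status full-time ✓; 36 hrs/wk ≥ 32 ✓; site Portland ✗ (not Richmond or Raleigh) → not eligible.
Home Office Allowance — status full-time ✓; service 322 days ≥ 120 days ✓; grade Band 3 ≥ Band 2 ✓; not enrolled in Pension Scheme ✗ → not eligible.
401(k) Company Match — status full-time ✓ (not excluded); service 322 days ≥ 2 months (≈60 days) ✓; site Portland ✗ (not Madison or Osaka) → not eligible.
Backup Childcare — status full-time ✓; service 322 days ≥ 120 days ✓ → eligible.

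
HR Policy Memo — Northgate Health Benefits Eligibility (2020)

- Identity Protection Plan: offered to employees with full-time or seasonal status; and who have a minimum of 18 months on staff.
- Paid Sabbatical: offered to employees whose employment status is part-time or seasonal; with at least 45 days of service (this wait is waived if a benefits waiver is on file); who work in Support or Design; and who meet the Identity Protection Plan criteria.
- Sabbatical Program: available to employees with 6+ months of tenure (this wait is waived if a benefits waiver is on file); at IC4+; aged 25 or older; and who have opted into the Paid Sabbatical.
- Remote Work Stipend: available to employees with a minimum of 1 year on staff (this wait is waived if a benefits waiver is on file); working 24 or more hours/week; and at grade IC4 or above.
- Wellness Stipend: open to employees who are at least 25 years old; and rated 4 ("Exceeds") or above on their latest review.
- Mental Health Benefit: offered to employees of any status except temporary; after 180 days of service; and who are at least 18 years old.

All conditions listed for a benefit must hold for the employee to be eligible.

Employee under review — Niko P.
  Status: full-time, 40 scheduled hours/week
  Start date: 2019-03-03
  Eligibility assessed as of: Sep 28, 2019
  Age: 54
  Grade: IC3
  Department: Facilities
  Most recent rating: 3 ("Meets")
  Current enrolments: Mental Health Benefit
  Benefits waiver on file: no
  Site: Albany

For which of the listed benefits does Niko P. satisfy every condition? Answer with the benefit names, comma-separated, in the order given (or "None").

Mental Health Benefit

Service from 2019-03-03 to Sep 28, 2019: 209 days.
Identity Protection Plan — status full-time ✓; service 209 days < 18 months (≈540 days) ✗ → not eligible.
Paid Sabbatical — status full-time ✗ (requires part-time or seasonal) → not eligible.
Sabbatical Program — no waiver, service 209 days ≥ 6 months (≈180 days) ✓; grade IC3 < IC4 ✗ → not eligible.
Remote Work Stipend — no waiver, service 209 days < 1 year (≈365 days) ✗ → not eligible.
Wellness Stipend — age 54 ≥ 25 ✓; rating 3 < 4 ✗ → not eligible.
Mental Health Benefit — status full-time ✓ (not excluded); service 209 days ≥ 180 days ✓; age 54 ≥ 18 ✓ → eligible.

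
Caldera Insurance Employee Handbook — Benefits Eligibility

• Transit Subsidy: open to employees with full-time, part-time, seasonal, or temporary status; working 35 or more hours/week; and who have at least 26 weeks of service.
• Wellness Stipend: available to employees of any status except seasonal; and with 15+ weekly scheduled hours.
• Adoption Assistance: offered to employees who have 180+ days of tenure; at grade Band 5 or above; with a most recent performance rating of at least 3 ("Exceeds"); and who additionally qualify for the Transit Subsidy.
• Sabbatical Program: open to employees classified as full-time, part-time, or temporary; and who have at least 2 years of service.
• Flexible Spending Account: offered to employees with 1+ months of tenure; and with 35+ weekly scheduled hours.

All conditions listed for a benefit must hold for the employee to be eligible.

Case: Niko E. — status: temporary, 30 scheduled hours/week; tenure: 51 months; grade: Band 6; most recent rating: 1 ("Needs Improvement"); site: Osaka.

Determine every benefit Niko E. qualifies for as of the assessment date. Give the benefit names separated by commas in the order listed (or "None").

Transit Subsidy — status temporary ✓; 30 hrs/wk < 35 ✗ → not eligible.
Wellness Stipend — status temporary ✓ (not excluded); 30 hrs/wk ≥ 15 ✓ → eligible.
Adoption Assistance — service 51 months ≥ 180 days ✓; grade Band 6 ≥ Band 5 ✓; rating 1 < 3 ✗ → not eligible.
Sabbatical Program — status temporary ✓; service 51 months ≥ 2 years (≈730 days) ✓ → eligible.
Flexible Spending Account — service 51 months ≥ 1 month ✓; 30 hrs/wk < 35 ✗ → not eligible.

Wellness Stipend, Sabbatical Program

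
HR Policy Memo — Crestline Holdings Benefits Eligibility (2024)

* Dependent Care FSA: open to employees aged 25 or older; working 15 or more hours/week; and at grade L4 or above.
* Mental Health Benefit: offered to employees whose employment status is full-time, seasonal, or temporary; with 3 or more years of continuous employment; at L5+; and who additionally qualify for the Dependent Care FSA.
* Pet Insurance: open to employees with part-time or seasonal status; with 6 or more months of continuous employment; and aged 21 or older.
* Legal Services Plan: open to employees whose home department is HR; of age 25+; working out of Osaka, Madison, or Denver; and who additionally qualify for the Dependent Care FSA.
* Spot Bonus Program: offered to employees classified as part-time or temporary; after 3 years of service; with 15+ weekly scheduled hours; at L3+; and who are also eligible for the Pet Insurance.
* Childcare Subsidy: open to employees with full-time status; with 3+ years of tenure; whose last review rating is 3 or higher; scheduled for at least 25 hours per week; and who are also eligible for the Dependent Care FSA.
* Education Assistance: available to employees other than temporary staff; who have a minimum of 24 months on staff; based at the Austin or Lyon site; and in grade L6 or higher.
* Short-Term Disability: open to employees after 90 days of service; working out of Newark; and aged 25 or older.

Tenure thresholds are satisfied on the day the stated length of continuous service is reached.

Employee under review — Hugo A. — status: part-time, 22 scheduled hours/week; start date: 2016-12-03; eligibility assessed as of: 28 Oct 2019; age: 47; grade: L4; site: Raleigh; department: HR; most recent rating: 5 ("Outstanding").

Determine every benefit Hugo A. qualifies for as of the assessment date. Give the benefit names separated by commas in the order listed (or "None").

Dependent Care FSA, Pet Insurance

Service from 2016-12-03 to 28 Oct 2019: 1059 days.
Dependent Care FSA — age 47 ≥ 25 ✓; 22 hrs/wk ≥ 15 ✓; grade L4 ≥ L4 ✓ → eligible.
Mental Health Benefit — status part-time ✗ (requires full-time, seasonal, or temporary) → not eligible.
Pet Insurance — status part-time ✓; service 1059 days ≥ 6 months (≈180 days) ✓; age 47 ≥ 21 ✓ → eligible.
Legal Services Plan — dept HR ✓; age 47 ≥ 25 ✓; site Raleigh ✗ (not Osaka, Madison, or Denver) → not eligible.
Spot Bonus Program — status part-time ✓; service 1059 days < 3 years (≈1095 days) ✗ → not eligible.
Childcare Subsidy — status part-time ✗ (requires full-time) → not eligible.
Education Assistance — status part-time ✓ (not excluded); service 1059 days ≥ 24 months (≈720 days) ✓; site Raleigh ✗ (not Austin or Lyon) → not eligible.
Short-Term Disability — service 1059 days ≥ 90 days ✓; site Raleigh ✗ (not Newark) → not eligible.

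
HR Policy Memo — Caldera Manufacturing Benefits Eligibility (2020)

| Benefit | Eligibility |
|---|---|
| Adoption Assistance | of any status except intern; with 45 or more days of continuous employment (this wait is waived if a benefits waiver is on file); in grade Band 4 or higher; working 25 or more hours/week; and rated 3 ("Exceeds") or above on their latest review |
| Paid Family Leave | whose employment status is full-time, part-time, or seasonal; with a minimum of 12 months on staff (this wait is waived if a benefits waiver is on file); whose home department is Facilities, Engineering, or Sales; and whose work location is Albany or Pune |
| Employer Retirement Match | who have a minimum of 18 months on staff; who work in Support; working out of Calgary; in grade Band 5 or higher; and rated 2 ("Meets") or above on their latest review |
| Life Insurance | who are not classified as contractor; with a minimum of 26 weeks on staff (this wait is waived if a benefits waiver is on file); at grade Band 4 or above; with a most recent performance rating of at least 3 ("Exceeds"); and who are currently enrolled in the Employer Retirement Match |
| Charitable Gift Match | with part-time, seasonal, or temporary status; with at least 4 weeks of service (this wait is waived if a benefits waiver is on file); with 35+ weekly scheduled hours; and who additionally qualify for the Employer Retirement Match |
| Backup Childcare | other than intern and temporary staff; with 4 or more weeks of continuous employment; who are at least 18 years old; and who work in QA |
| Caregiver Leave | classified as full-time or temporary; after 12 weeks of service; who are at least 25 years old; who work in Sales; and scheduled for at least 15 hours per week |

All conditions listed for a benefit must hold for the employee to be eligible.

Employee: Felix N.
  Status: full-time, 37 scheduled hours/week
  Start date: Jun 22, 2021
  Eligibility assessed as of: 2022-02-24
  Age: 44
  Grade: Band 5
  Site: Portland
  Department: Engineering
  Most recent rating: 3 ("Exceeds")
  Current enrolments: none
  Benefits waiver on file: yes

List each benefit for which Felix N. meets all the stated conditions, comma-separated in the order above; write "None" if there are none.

Adoption Assistance

Service from Jun 22, 2021 to 2022-02-24: 247 days.
Adoption Assistance — status full-time ✓ (not excluded); benefits waiver on file ✓; grade Band 5 ≥ Band 4 ✓; 37 hrs/wk ≥ 25 ✓; rating 3 ≥ 3 ✓ → eligible.
Paid Family Leave — status full-time ✓; benefits waiver on file ✓; dept Engineering ✓; site Portland ✗ (not Albany or Pune) → not eligible.
Employer Retirement Match — service 247 days < 18 months (≈540 days) ✗ → not eligible.
Life Insurance — status full-time ✓ (not excluded); benefits waiver on file ✓; grade Band 5 ≥ Band 4 ✓; rating 3 ≥ 3 ✓; not enrolled in Employer Retirement Match ✗ → not eligible.
Charitable Gift Match — status full-time ✗ (requires part-time, seasonal, or temporary) → not eligible.
Backup Childcare — status full-time ✓ (not excluded); service 247 days ≥ 4 weeks (≈28 days) ✓; age 44 ≥ 18 ✓; dept Engineering ✗ → not eligible.
Caregiver Leave — status full-time ✓; service 247 days ≥ 12 weeks (≈84 days) ✓; age 44 ≥ 25 ✓; dept Engineering ✗ → not eligible.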